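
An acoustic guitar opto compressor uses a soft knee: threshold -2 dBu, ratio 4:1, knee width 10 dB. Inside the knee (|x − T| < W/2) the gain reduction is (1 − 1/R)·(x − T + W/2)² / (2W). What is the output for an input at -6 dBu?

x − T + W/2 = -6 − (-2) + 5 = 1.
GR = (1 − 1/4) × 1² / 20 = 0.75 × 1 / 20 = 0.0375 dB.
Output = -6 − 0.0375 = -6.0375 dBu.

-6.0375 dBu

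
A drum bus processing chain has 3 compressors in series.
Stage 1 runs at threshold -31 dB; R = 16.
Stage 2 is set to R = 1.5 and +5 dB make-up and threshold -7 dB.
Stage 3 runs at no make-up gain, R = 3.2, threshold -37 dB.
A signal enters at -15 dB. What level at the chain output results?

-33.25 dB

Stage 1: 16 dB above -31 dB, reduced 16:1 to 1 dB above → -30 dB.
Stage 2: below threshold (-30 ≤ -7); passes unchanged; make-up brings it to -25 dB.
Stage 3: -25 dB is 12 dB over -37 dB; at 3.2:1 that becomes 3.75 dB over, giving -33.25 dB.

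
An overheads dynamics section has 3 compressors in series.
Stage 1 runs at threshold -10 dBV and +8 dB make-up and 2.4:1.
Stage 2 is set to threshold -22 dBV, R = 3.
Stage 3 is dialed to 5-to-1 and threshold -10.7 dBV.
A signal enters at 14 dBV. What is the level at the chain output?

Stage 1: overshoot 24 dB → 24/2.4 = 10 dB → 0 dBV; +8 dB make-up → 8 dBV.
Stage 2: 30 dB above -22 dBV, reduced 3:1 to 10 dB above → -12 dBV.
Stage 3: -12 dBV ≤ -10.7 dBV, so stage 3 doesn't engage; output -12 dBV.

-12 dBV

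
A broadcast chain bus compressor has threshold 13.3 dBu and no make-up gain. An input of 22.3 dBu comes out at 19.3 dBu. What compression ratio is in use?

Input overshoot = 22.3 − 13.3 = 9 dB; output overshoot = 19.3 − 13.3 = 6 dB.
Ratio = 9 / 6 = 1.5.

1.5:1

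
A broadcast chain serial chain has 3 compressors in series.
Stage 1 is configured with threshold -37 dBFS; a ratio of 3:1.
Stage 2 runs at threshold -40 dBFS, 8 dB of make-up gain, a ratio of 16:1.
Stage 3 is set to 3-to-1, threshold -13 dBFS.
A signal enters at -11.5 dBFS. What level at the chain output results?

-31.28125 dBFS

Stage 1: 25.5 dB above -37 dBFS, reduced 3:1 to 8.5 dB above → -28.5 dBFS.
Stage 2: -28.5 dBFS is 11.5 dB over -40 dBFS; at 16:1 that becomes 0.71875 dB over, giving -39.28125 dBFS; +8 dB make-up → -31.28125 dBFS.
Stage 3: -31.28125 dBFS is at or below the -13 dBFS threshold — no compression; output -31.28125 dBFS.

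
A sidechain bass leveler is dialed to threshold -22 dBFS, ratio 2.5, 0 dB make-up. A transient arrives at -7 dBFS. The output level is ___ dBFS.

-16 dBFS

The input is 15 dB above the -22 dBFS threshold.
At 2.5:1 the overshoot is divided by 2.5, leaving 6 dB above threshold.
Output = -22 + 6 = -16 dBFS.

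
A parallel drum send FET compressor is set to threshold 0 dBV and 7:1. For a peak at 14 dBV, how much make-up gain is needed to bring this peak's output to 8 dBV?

Without make-up, output = threshold + overshoot/7 = 0 + 2 = 2 dBV.
Gap to target: 6 dB.

6 dB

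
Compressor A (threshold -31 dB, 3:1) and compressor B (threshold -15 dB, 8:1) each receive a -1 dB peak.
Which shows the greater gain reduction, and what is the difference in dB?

A, by 7.75 dB

A: 30 dB over, compressed to 10 dB over, so 20 dB of GR.
B: 14 dB over, compressed to 1.75 dB over, so 12.25 dB of GR.
A applies 7.75 dB more gain reduction.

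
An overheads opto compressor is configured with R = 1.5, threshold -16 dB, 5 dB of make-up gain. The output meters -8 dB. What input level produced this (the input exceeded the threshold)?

Remove make-up: -8 − 5 = -13 dB.
The compressed level sits -13 − (-16) = 3 dB over threshold.
Undo the ratio: input overshoot = 3 × 1.5 = 4.5 dB, giving input = -11.5 dB.

-11.5 dB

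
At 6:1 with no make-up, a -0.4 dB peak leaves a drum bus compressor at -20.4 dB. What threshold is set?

-24.4 dB

Let T be the threshold. Output overshoot = (input overshoot)/R, so -20.4 − T = (-0.4 − T)/6.
6·(-20.4 − T) = -0.4 − T → 5·T = -122.4 − (-0.4) = -122.
T = -122/5 = -24.4 dB.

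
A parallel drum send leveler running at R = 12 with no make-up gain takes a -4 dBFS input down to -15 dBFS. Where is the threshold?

Let T be the threshold. Output overshoot = (input overshoot)/R, so -15 − T = (-4 − T)/12.
12·(-15 − T) = -4 − T → 11·T = -180 − (-4) = -176.
T = -176/11 = -16 dBFS.

-16 dBFS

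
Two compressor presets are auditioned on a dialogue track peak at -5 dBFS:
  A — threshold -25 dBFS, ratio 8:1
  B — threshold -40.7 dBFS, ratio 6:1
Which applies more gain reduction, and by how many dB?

B, by 12.25 dB

A: 20 dB over, compressed to 2.5 dB over, so 17.5 dB of GR.
B: 35.7 dB over, compressed to 5.95 dB over, so 29.75 dB of GR.
Difference: 12.25 dB in favour of B.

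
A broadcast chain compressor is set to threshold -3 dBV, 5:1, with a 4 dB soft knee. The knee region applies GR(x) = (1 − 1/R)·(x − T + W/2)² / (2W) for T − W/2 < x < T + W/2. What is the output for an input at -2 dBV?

x − T + W/2 = -2 − (-3) + 2 = 3.
GR = (1 − 1/5) × 3² / 8 = 0.8 × 9 / 8 = 0.9 dB.
Output = -2 − 0.9 = -2.9 dBV.

-2.9 dBV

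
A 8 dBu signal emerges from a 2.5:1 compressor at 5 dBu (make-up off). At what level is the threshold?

3 dBu

Input is 5 dB above T (since output overshoot × R = input overshoot: (5 − T)·2.5 = 8 − T gives T = 3 dBu).
Check: 3 + (8 − 3)/2.5 = 3 + 2 = 5 dBu. ✓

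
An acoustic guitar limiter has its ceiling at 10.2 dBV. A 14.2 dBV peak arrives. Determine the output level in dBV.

10.2 dBV

The limiter clamps the peak to its 10.2 dBV ceiling.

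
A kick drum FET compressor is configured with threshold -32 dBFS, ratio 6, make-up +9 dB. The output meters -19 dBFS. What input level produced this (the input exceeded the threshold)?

-8 dBFS

Before make-up, the level was -19 − 9 = -28 dBFS.
That's 4 dB above the -32 dBFS threshold.
Input overshoot = R × output overshoot = 24 dB → input = -32 + 24 = -8 dBFS.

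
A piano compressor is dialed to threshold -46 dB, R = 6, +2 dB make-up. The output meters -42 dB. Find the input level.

Remove make-up: -42 − 2 = -44 dB.
That's 2 dB above the -46 dB threshold.
Undo the ratio: input overshoot = 2 × 6 = 12 dB, giving input = -34 dB.

-34 dB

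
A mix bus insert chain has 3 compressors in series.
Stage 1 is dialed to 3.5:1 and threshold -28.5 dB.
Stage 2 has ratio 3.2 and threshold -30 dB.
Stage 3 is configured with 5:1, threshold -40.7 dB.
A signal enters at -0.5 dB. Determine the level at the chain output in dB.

Stage 1: -0.5 dB is 28 dB over -28.5 dB; at 3.5:1 that becomes 8 dB over, giving -20.5 dB.
Stage 2: 9.5 dB above -30 dB, reduced 3.2:1 to 2.96875 dB above → -27.03125 dB.
Stage 3: -27.03125 dB is 13.66875 dB over -40.7 dB; at 5:1 that becomes 2.73375 dB over, giving -37.96625 dB.

-37.96625 dB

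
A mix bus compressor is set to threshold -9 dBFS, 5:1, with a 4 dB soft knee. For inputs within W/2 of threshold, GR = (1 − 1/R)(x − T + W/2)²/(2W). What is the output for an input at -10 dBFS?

-10.1 dBFS

x − T + W/2 = -10 − (-9) + 2 = 1.
GR = (1 − 1/5) × 1² / 8 = 0.8 × 1 / 8 = 0.1 dB.
Output = -10 − 0.1 = -10.1 dBFS.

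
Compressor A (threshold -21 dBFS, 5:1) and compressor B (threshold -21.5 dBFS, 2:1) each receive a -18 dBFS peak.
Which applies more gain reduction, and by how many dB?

A, by 0.65 dB

A: GR = 3 − 3/5 = 2.4 dB.
B: GR = 3.5 − 3.5/2 = 1.75 dB.
A applies 0.65 dB more gain reduction.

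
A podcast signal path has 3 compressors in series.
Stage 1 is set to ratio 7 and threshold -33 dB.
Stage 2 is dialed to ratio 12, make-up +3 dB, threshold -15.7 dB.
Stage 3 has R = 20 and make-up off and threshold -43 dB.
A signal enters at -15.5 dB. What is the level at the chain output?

Stage 1: overshoot 17.5 dB → 17.5/7 = 2.5 dB → -30.5 dB.
Stage 2: -30.5 dB is at or below the -15.7 dB threshold — no compression; make-up brings it to -27.5 dB.
Stage 3: -27.5 dB is 15.5 dB over -43 dB; at 20:1 that becomes 0.775 dB over, giving -42.225 dB.

-42.225 dB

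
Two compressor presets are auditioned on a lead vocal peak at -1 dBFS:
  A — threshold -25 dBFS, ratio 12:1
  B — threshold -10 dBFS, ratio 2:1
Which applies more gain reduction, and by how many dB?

A, by 17.5 dB

A: overshoot 24 dB → output overshoot 2 dB → GR 22 dB.
B: overshoot 9 dB → output overshoot 4.5 dB → GR 4.5 dB.
A reduces 17.5 dB more.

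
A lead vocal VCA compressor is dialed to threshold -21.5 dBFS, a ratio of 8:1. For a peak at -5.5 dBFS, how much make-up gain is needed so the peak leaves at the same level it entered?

The peak compresses to -21.5 + 16/8 = -19.5 dBFS.
To reach -5.5 dBFS requires -5.5 − (-19.5) = 14 dB of make-up.

14 dB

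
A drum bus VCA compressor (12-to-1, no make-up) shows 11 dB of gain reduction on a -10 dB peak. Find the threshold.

-22 dB

Let T be the threshold. Output overshoot = (input overshoot)/R, so -21 − T = (-10 − T)/12.
12·(-21 − T) = -10 − T → 11·T = -252 − (-10) = -242.
T = -242/11 = -22 dB.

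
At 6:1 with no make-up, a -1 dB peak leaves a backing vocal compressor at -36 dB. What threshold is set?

Let T be the threshold. Output overshoot = (input overshoot)/R, so -36 − T = (-1 − T)/6.
6·(-36 − T) = -1 − T → 5·T = -216 − (-1) = -215.
T = -215/5 = -43 dB.

-43 dB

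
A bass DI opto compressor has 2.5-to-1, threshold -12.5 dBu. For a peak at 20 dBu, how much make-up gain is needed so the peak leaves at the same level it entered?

Overshoot 32.5 dB → 32.5/2.5 = 13 dB after compression, so the compressed level is -12.5 + 13 = 0.5 dBu.
Make-up = target − compressed = 20 − 0.5 = 19.5 dB.

19.5 dB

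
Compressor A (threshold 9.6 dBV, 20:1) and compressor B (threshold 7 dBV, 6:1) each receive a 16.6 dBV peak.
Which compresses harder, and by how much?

A: overshoot 7 dB → output overshoot 0.35 dB → GR 6.65 dB.
B: overshoot 9.6 dB → output overshoot 1.6 dB → GR 8 dB.
B applies 1.35 dB more gain reduction.

B, by 1.35 dB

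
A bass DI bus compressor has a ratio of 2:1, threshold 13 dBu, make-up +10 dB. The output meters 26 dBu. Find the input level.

Remove make-up: 26 − 10 = 16 dBu.
That's 3 dB above the 13 dBu threshold.
Undo the ratio: input overshoot = 3 × 2 = 6 dB, giving input = 19 dBu.

19 dBu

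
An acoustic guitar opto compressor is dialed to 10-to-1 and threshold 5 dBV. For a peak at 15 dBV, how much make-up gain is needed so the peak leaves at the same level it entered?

Without make-up, output = threshold + overshoot/10 = 5 + 1 = 6 dBV.
Gap to target: 9 dB.

9 dB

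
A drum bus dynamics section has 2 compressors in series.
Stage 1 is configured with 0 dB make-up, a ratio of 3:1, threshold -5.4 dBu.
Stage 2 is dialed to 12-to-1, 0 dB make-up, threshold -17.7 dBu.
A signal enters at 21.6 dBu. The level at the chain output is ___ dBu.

-15.925 dBu

Stage 1: overshoot 27 dB → 27/3 = 9 dB → 3.6 dBu.
Stage 2: overshoot 21.3 dB → 21.3/12 = 1.775 dB → -15.925 dBu.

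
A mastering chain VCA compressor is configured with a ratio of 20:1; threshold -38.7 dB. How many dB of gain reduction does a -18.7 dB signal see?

The signal is 20 dB above threshold.
At 20:1, output sits 20/20 = 1 dB above threshold.
GR = overshoot in − overshoot out = 20 − 1 = 19 dB.

19 dB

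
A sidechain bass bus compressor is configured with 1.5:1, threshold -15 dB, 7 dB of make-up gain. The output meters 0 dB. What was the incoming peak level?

Stripping the +7 dB make-up gives -7 dB at the gain stage.
Post-compression overshoot = -7 − (-15) = 8 dB.
Before 1.5:1 compression the overshoot was 8 × 1.5 = 12 dB, so input = -15 + 12 = -3 dB.

-3 dB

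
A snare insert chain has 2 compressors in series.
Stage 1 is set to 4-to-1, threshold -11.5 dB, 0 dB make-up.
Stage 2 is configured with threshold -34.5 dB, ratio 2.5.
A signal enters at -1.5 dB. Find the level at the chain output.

-24.3 dB

Stage 1: 10 dB above -11.5 dB, reduced 4:1 to 2.5 dB above → -9 dB.
Stage 2: overshoot 25.5 dB → 25.5/2.5 = 10.2 dB → -24.3 dB.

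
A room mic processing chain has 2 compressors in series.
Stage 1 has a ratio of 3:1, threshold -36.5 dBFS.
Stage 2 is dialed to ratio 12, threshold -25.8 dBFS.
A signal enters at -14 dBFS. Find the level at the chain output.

-29 dBFS

Stage 1: overshoot 22.5 dB → 22.5/3 = 7.5 dB → -29 dBFS.
Stage 2: below threshold (-29 ≤ -25.8); passes unchanged; output -29 dBFS.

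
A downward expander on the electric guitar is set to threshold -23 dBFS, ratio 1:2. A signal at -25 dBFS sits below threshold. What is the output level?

-27 dBFS

Undershoot = (-23) − (-25) = 2 dB.
At 1:2, that expands to 4 dB under threshold.
Output = -23 − 4 = -27 dBFS.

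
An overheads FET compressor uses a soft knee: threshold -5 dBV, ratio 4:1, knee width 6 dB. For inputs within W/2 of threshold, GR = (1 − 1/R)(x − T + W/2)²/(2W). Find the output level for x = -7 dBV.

x − T + W/2 = -7 − (-5) + 3 = 1.
GR = (1 − 1/4) × 1² / 12 = 0.75 × 1 / 12 = 0.0625 dB.
Output = -7 − 0.0625 = -7.0625 dBV.

-7.0625 dBV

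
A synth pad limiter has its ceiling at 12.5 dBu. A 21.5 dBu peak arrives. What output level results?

12.5 dBu

The limiter clamps the peak to its 12.5 dBu ceiling.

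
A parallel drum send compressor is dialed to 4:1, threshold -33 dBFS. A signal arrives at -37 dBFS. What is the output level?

-37 dBFS

-37 dBFS is 4 dB below the -33 dBFS threshold, so no gain reduction is applied.
Output = input = -37 dBFS.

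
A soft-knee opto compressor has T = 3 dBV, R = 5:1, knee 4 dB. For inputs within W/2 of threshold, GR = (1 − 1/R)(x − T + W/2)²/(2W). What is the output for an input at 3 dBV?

2.6 dBV

x − T + W/2 = 3 − 3 + 2 = 2.
GR = (1 − 1/5) × 2² / 8 = 0.8 × 4 / 8 = 0.4 dB.
Output = 3 − 0.4 = 2.6 dBV.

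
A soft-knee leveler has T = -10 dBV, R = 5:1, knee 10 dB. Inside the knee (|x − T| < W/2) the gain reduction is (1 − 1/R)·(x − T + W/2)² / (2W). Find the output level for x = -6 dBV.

-9.24 dBV

x − T + W/2 = -6 − (-10) + 5 = 9.
GR = (1 − 1/5) × 9² / 20 = 0.8 × 81 / 20 = 3.24 dB.
Output = -6 − 3.24 = -9.24 dBV.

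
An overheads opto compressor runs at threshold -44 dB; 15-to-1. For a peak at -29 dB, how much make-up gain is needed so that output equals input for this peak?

The peak compresses to -44 + 15/15 = -43 dB.
To reach -29 dB requires -29 − (-43) = 14 dB of make-up.

14 dB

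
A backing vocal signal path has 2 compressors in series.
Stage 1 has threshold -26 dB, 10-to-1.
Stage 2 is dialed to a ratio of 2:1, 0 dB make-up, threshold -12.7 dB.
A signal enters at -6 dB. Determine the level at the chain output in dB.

Stage 1: -6 dB is 20 dB over -26 dB; at 10:1 that becomes 2 dB over, giving -24 dB.
Stage 2: below threshold (-24 ≤ -12.7); passes unchanged; output -24 dB.

-24 dB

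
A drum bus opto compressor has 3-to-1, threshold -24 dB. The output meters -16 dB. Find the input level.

0 dB

That's 8 dB above the -24 dB threshold.
Undo the ratio: input overshoot = 8 × 3 = 24 dB, giving input = 0 dB.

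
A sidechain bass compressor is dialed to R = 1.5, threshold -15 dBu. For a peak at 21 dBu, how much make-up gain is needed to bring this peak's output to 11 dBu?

Without make-up, output = threshold + overshoot/1.5 = -15 + 24 = 9 dBu.
Gap to target: 2 dB.

2 dB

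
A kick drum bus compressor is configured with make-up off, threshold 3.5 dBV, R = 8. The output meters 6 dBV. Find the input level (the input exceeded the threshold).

23.5 dBV

The compressed level sits 6 − 3.5 = 2.5 dB over threshold.
Undo the ratio: input overshoot = 2.5 × 8 = 20 dB, giving input = 23.5 dBV.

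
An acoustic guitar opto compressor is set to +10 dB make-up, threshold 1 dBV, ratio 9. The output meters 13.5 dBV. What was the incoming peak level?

23.5 dBV

Before make-up, the level was 13.5 − 10 = 3.5 dBV.
The compressed level sits 3.5 − 1 = 2.5 dB over threshold.
Undo the ratio: input overshoot = 2.5 × 9 = 22.5 dB, giving input = 23.5 dBV.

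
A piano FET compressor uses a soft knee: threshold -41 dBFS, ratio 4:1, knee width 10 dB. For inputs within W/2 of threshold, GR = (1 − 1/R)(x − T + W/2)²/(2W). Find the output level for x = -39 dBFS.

x − T + W/2 = -39 − (-41) + 5 = 7.
GR = (1 − 1/4) × 7² / 20 = 0.75 × 49 / 20 = 1.8375 dB.
Output = -39 − 1.8375 = -40.8375 dBFS.

-40.8375 dBFS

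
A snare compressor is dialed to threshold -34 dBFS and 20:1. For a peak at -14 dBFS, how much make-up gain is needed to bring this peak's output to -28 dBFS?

5 dB

Overshoot 20 dB → 20/20 = 1 dB after compression, so the compressed level is -34 + 1 = -33 dBFS.
Make-up = target − compressed = -28 − (-33) = 5 dB.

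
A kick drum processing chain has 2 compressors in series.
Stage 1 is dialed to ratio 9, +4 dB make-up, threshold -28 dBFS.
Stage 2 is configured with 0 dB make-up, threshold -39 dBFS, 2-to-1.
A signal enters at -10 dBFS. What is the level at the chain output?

-30.5 dBFS

Stage 1: overshoot 18 dB → 18/9 = 2 dB → -26 dBFS; +4 dB make-up → -22 dBFS.
Stage 2: -22 dBFS is 17 dB over -39 dBFS; at 2:1 that becomes 8.5 dB over, giving -30.5 dBFS.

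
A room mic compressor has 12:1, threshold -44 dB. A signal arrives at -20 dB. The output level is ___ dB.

The input is 24 dB above the -44 dB threshold.
The 24 dB excess becomes 2 dB after 12:1 reduction.
That puts the output at -42 dB.

-42 dB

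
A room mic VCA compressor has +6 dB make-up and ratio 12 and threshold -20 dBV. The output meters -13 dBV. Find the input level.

-8 dBV

Remove make-up: -13 − 6 = -19 dBV.
That's 1 dB above the -20 dBV threshold.
Input overshoot = R × output overshoot = 12 dB → input = -20 + 12 = -8 dBV.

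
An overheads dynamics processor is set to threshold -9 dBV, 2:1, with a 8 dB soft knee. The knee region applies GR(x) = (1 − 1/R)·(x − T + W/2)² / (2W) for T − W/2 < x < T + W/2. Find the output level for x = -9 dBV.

x − T + W/2 = -9 − (-9) + 4 = 4.
GR = (1 − 1/2) × 4² / 16 = 0.5 × 16 / 16 = 0.5 dB.
Output = -9 − 0.5 = -9.5 dBV.

-9.5 dBV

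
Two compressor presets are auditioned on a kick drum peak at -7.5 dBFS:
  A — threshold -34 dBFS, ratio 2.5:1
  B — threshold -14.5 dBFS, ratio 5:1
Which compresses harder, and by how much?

A: overshoot 26.5 dB → output overshoot 10.6 dB → GR 15.9 dB.
B: overshoot 7 dB → output overshoot 1.4 dB → GR 5.6 dB.
A applies 10.3 dB more gain reduction.

A, by 10.3 dB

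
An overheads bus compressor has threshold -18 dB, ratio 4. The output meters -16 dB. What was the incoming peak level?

-10 dB

The compressed level sits -16 − (-18) = 2 dB over threshold.
Input overshoot = R × output overshoot = 8 dB → input = -18 + 8 = -10 dB.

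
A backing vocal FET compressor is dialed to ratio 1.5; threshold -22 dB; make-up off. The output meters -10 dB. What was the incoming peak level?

The compressed level sits -10 − (-22) = 12 dB over threshold.
Input overshoot = R × output overshoot = 18 dB → input = -22 + 18 = -4 dB.

-4 dB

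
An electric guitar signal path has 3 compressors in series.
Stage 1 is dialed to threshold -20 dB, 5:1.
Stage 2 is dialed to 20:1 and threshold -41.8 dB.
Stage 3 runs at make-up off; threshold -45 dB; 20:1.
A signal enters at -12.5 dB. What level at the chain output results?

-44.78175 dB

Stage 1: -12.5 dB is 7.5 dB over -20 dB; at 5:1 that becomes 1.5 dB over, giving -18.5 dB.
Stage 2: -18.5 dB is 23.3 dB over -41.8 dB; at 20:1 that becomes 1.165 dB over, giving -40.635 dB.
Stage 3: overshoot 4.365 dB → 4.365/20 = 0.21825 dB → -44.78175 dB.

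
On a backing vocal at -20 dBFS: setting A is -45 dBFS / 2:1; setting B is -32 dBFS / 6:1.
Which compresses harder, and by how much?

A: 25 dB over, compressed to 12.5 dB over, so 12.5 dB of GR.
B: 12 dB over, compressed to 2 dB over, so 10 dB of GR.
A reduces 2.5 dB more.

A, by 2.5 dB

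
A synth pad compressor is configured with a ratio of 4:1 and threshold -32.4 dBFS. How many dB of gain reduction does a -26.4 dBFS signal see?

4.5 dB

The signal is 6 dB above threshold.
After 4:1 compression the overshoot becomes 6/4 = 1.5 dB.
Gain reduction = 6 − 1.5 = 4.5 dB.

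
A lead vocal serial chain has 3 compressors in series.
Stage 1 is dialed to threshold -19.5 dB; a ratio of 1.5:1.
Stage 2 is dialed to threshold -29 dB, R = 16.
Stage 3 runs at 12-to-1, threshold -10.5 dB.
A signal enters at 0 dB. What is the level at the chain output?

-27.59375 dB

Stage 1: overshoot 19.5 dB → 19.5/1.5 = 13 dB → -6.5 dB.
Stage 2: -6.5 dB is 22.5 dB over -29 dB; at 16:1 that becomes 1.40625 dB over, giving -27.59375 dB.
Stage 3: -27.59375 dB is at or below the -10.5 dB threshold — no compression; output -27.59375 dB.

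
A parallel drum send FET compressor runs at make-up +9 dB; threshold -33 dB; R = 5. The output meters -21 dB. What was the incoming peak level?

Before make-up, the level was -21 − 9 = -30 dB.
The compressed level sits -30 − (-33) = 3 dB over threshold.
Undo the ratio: input overshoot = 3 × 5 = 15 dB, giving input = -18 dB.

-18 dB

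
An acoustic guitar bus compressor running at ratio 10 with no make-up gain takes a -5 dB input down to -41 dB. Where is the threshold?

-45 dB

Input is 40 dB above T (since output overshoot × R = input overshoot: (-41 − T)·10 = -5 − T gives T = -45 dB).
Check: -45 + (-5 − (-45))/10 = -45 + 4 = -41 dB. ✓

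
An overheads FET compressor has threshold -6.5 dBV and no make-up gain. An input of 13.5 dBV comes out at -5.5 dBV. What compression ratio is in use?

Input overshoot = 13.5 − (-6.5) = 20 dB; output overshoot = -5.5 − (-6.5) = 1 dB.
Ratio = 20 / 1 = 20.

20:1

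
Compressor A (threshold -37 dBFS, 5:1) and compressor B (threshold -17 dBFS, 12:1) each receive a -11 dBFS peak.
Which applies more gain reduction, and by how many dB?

A: overshoot 26 dB → output overshoot 5.2 dB → GR 20.8 dB.
B: overshoot 6 dB → output overshoot 0.5 dB → GR 5.5 dB.
A applies 15.3 dB more gain reduction.

A, by 15.3 dB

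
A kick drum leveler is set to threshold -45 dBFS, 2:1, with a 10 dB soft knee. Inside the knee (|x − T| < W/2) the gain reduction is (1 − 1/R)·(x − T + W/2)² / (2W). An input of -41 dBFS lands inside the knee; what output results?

x − T + W/2 = -41 − (-45) + 5 = 9.
GR = (1 − 1/2) × 9² / 20 = 0.5 × 81 / 20 = 2.025 dB.
Output = -41 − 2.025 = -43.025 dBFS.

-43.025 dBFS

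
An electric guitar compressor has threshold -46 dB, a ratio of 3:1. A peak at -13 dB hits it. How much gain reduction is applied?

22 dB

The signal is 33 dB above threshold.
At 3:1, output sits 33/3 = 11 dB above threshold.
Gain reduction = 33 − 11 = 22 dB.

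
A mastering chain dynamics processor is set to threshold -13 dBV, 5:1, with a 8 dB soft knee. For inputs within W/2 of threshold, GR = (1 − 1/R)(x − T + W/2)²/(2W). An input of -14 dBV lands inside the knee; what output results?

-14.45 dBV

x − T + W/2 = -14 − (-13) + 4 = 3.
GR = (1 − 1/5) × 3² / 16 = 0.8 × 9 / 16 = 0.45 dB.
Output = -14 − 0.45 = -14.45 dBV.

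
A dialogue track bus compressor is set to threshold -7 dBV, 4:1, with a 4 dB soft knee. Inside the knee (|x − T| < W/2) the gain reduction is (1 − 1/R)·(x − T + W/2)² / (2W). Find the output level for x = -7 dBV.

x − T + W/2 = -7 − (-7) + 2 = 2.
GR = (1 − 1/4) × 2² / 8 = 0.75 × 4 / 8 = 0.375 dB.
Output = -7 − 0.375 = -7.375 dBV.

-7.375 dBV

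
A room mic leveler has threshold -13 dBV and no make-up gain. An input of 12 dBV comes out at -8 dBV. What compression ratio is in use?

5:1

Input overshoot = 12 − (-13) = 25 dB; output overshoot = -8 − (-13) = 5 dB.
Ratio = 25 / 5 = 5.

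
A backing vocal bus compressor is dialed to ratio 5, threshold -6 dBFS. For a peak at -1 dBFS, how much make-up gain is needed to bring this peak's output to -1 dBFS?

4 dB

Without make-up, output = threshold + overshoot/5 = -6 + 1 = -5 dBFS.
Gap to target: 4 dB.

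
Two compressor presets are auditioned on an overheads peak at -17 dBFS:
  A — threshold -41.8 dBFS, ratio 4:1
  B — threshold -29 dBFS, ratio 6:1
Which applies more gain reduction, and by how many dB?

A: overshoot 24.8 dB → output overshoot 6.2 dB → GR 18.6 dB.
B: overshoot 12 dB → output overshoot 2 dB → GR 10 dB.
Difference: 8.6 dB in favour of A.

A, by 8.6 dB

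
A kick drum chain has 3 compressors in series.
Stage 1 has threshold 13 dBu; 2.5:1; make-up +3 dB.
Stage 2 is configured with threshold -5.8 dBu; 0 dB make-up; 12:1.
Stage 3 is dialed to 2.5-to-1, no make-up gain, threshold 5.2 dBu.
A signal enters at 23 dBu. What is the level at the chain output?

Stage 1: 10 dB above 13 dBu, reduced 2.5:1 to 4 dB above → 17 dBu; +3 dB make-up → 20 dBu.
Stage 2: overshoot 25.8 dB → 25.8/12 = 2.15 dB → -3.65 dBu.
Stage 3: below threshold (-3.65 ≤ 5.2); passes unchanged; output -3.65 dBu.

-3.65 dBu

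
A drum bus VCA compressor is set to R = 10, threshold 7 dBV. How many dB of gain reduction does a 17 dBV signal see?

17 dBV exceeds the threshold by 10 dB.
At 10:1, output sits 10/10 = 1 dB above threshold.
Gain reduction = 10 − 1 = 9 dB.

9 dB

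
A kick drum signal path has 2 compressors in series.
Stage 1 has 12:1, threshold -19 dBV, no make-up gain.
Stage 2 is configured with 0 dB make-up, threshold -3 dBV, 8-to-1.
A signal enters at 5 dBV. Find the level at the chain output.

Stage 1: 5 dBV is 24 dB over -19 dBV; at 12:1 that becomes 2 dB over, giving -17 dBV.
Stage 2: -17 dBV is at or below the -3 dBV threshold — no compression; output -17 dBV.

-17 dBV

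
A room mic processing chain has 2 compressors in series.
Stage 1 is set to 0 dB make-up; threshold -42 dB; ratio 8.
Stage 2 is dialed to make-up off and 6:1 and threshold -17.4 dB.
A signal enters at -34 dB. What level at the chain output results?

Stage 1: -34 dB is 8 dB over -42 dB; at 8:1 that becomes 1 dB over, giving -41 dB.
Stage 2: -41 dB ≤ -17.4 dB, so stage 2 doesn't engage; output -41 dB.

-41 dB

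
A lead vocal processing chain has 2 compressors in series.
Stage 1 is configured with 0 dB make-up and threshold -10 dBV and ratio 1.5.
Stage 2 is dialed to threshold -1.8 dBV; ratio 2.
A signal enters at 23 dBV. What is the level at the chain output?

Stage 1: 33 dB above -10 dBV, reduced 1.5:1 to 22 dB above → 12 dBV.
Stage 2: 12 dBV is 13.8 dB over -1.8 dBV; at 2:1 that becomes 6.9 dB over, giving 5.1 dBV.

5.1 dBV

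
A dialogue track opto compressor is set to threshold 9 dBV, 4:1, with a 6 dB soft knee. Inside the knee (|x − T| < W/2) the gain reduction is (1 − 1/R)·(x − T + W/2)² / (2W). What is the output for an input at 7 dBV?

6.9375 dBV

x − T + W/2 = 7 − 9 + 3 = 1.
GR = (1 − 1/4) × 1² / 12 = 0.75 × 1 / 12 = 0.0625 dB.
Output = 7 − 0.0625 = 6.9375 dBV.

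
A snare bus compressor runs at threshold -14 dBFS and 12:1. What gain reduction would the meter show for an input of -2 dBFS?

11 dB

-2 dBFS exceeds the threshold by 12 dB.
After 12:1 compression the overshoot becomes 12/12 = 1 dB.
So the signal is attenuated by 12 − 1 = 11 dB.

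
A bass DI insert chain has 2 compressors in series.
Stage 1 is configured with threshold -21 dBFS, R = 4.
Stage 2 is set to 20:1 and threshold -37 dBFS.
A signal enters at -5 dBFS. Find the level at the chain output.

Stage 1: overshoot 16 dB → 16/4 = 4 dB → -17 dBFS.
Stage 2: 20 dB above -37 dBFS, reduced 20:1 to 1 dB above → -36 dBFS.

-36 dBFS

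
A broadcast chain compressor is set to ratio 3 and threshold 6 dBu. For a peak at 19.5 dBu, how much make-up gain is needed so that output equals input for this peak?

9 dB

Overshoot 13.5 dB → 13.5/3 = 4.5 dB after compression, so the compressed level is 6 + 4.5 = 10.5 dBu.
Make-up = target − compressed = 19.5 − 10.5 = 9 dB.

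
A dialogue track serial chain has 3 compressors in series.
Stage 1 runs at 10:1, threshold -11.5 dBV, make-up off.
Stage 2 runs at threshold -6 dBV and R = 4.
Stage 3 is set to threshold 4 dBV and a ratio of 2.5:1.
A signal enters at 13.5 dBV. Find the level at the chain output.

Stage 1: overshoot 25 dB → 25/10 = 2.5 dB → -9 dBV.
Stage 2: -9 dBV is at or below the -6 dBV threshold — no compression; output -9 dBV.
Stage 3: -9 dBV is at or below the 4 dBV threshold — no compression; output -9 dBV.

-9 dBV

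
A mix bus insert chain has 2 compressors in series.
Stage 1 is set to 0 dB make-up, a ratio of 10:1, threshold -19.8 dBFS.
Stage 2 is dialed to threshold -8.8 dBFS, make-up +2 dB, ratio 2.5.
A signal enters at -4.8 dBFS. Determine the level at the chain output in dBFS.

-16.3 dBFS

Stage 1: -4.8 dBFS is 15 dB over -19.8 dBFS; at 10:1 that becomes 1.5 dB over, giving -18.3 dBFS.
Stage 2: -18.3 dBFS ≤ -8.8 dBFS, so stage 2 doesn't engage; make-up brings it to -16.3 dBFS.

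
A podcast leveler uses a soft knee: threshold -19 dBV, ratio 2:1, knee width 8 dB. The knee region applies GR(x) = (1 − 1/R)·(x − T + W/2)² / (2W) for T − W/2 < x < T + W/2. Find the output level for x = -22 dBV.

x − T + W/2 = -22 − (-19) + 4 = 1.
GR = (1 − 1/2) × 1² / 16 = 0.5 × 1 / 16 = 0.03125 dB.
Output = -22 − 0.03125 = -22.03125 dBV.

-22.03125 dBV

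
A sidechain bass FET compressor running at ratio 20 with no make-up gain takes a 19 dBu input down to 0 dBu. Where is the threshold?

Gain reduction = 19 − 0 = 19 dB; output overshoot = GR / (R − 1) = 19 / 19 = 1 dB.
Threshold = output − output overshoot = 0 − 1 = -1 dBu.

-1 dBu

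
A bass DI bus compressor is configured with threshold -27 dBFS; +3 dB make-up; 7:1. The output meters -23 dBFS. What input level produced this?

-20 dBFS

Before make-up, the level was -23 − 3 = -26 dBFS.
The compressed level sits -26 − (-27) = 1 dB over threshold.
Input overshoot = R × output overshoot = 7 dB → input = -27 + 7 = -20 dBFS.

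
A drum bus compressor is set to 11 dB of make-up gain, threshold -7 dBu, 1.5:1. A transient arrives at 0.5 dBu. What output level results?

The input is 7.5 dB above the -7 dBu threshold.
At 1.5:1 the overshoot is divided by 1.5, leaving 5 dB above threshold.
Output = -7 + 5 = -2 dBu; make-up adds 11 dB, giving 9 dBu.

9 dBu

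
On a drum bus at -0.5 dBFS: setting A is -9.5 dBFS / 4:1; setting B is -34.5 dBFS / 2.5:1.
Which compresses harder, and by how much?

B, by 13.65 dB

A: GR = 9 − 9/4 = 6.75 dB.
B: GR = 34 − 34/2.5 = 20.4 dB.
Difference: 13.65 dB in favour of B.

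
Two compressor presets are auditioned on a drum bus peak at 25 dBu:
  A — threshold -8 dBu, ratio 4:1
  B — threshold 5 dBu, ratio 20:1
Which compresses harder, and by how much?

A, by 5.75 dB

A: 33 dB over, compressed to 8.25 dB over, so 24.75 dB of GR.
B: 20 dB over, compressed to 1 dB over, so 19 dB of GR.
A applies 5.75 dB more gain reduction.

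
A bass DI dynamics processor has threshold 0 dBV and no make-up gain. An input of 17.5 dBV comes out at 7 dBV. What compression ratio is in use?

2.5:1

Input overshoot = 17.5 − 0 = 17.5 dB; output overshoot = 7 − 0 = 7 dB.
Ratio = 17.5 / 7 = 2.5.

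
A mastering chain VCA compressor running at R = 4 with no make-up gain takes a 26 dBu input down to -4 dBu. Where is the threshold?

Let T be the threshold. Output overshoot = (input overshoot)/R, so -4 − T = (26 − T)/4.
4·(-4 − T) = 26 − T → 3·T = -16 − 26 = -42.
T = -42/3 = -14 dBu.

-14 dBu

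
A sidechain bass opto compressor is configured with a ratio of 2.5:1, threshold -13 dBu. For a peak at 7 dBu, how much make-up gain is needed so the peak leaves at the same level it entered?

12 dB

The peak compresses to -13 + 20/2.5 = -5 dBu.
To reach 7 dBu requires 7 − (-5) = 12 dB of make-up.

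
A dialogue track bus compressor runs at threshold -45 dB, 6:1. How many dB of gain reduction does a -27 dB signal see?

Overshoot = -27 − (-45) = 18 dB.
A 6:1 ratio leaves 3 dB of that excess.
GR = overshoot in − overshoot out = 18 − 3 = 15 dB.

15 dB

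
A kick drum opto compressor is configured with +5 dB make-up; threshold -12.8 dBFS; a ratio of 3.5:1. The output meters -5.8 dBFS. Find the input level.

-5.8 dBFS

Stripping the +5 dB make-up gives -10.8 dBFS at the gain stage.
That's 2 dB above the -12.8 dBFS threshold.
Before 3.5:1 compression the overshoot was 2 × 3.5 = 7 dB, so input = -12.8 + 7 = -5.8 dBFS.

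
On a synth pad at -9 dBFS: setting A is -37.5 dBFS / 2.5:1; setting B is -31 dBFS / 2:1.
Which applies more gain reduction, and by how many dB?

A: 28.5 dB over, compressed to 11.4 dB over, so 17.1 dB of GR.
B: 22 dB over, compressed to 11 dB over, so 11 dB of GR.
A applies 6.1 dB more gain reduction.

A, by 6.1 dB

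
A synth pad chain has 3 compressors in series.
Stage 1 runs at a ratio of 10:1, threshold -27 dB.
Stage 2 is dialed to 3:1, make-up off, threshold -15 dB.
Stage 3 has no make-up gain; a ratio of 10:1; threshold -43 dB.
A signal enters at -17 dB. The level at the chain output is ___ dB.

Stage 1: -17 dB is 10 dB over -27 dB; at 10:1 that becomes 1 dB over, giving -26 dB.
Stage 2: -26 dB is at or below the -15 dB threshold — no compression; output -26 dB.
Stage 3: overshoot 17 dB → 17/10 = 1.7 dB → -41.3 dB.

-41.3 dB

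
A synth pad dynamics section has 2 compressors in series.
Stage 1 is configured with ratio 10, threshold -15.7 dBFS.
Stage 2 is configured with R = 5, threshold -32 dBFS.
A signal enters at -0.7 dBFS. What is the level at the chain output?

-28.44 dBFS

Stage 1: -0.7 dBFS is 15 dB over -15.7 dBFS; at 10:1 that becomes 1.5 dB over, giving -14.2 dBFS.
Stage 2: -14.2 dBFS is 17.8 dB over -32 dBFS; at 5:1 that becomes 3.56 dB over, giving -28.44 dBFS.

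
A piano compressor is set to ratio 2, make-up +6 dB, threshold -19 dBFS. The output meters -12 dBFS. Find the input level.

-17 dBFS

Before make-up, the level was -12 − 6 = -18 dBFS.
The compressed level sits -18 − (-19) = 1 dB over threshold.
Before 2:1 compression the overshoot was 1 × 2 = 2 dB, so input = -19 + 2 = -17 dBFS.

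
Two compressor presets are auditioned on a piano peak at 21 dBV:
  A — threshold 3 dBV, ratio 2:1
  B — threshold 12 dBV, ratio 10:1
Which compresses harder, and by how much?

A: 18 dB over, compressed to 9 dB over, so 9 dB of GR.
B: 9 dB over, compressed to 0.9 dB over, so 8.1 dB of GR.
A reduces 0.9 dB more.

A, by 0.9 dB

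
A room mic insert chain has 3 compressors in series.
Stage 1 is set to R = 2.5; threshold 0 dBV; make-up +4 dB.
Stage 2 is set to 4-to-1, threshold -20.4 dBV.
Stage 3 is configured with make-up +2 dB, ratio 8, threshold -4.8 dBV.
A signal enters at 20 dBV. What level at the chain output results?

-10.3 dBV

Stage 1: overshoot 20 dB → 20/2.5 = 8 dB → 8 dBV; +4 dB make-up → 12 dBV.
Stage 2: 32.4 dB above -20.4 dBV, reduced 4:1 to 8.1 dB above → -12.3 dBV.
Stage 3: below threshold (-12.3 ≤ -4.8); passes unchanged; make-up brings it to -10.3 dBV.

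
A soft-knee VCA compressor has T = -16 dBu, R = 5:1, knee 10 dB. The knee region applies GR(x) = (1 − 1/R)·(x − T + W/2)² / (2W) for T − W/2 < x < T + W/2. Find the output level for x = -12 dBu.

-15.24 dBu

x − T + W/2 = -12 − (-16) + 5 = 9.
GR = (1 − 1/5) × 9² / 20 = 0.8 × 81 / 20 = 3.24 dB.
Output = -12 − 3.24 = -15.24 dBu.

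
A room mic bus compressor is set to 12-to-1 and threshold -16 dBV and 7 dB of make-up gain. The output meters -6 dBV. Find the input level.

Remove make-up: -6 − 7 = -13 dBV.
The compressed level sits -13 − (-16) = 3 dB over threshold.
Input overshoot = R × output overshoot = 36 dB → input = -16 + 36 = 20 dBV.

20 dBV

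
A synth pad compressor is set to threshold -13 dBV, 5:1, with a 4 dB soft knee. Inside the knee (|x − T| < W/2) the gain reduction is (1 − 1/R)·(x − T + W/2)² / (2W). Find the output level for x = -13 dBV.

x − T + W/2 = -13 − (-13) + 2 = 2.
GR = (1 − 1/5) × 2² / 8 = 0.8 × 4 / 8 = 0.4 dB.
Output = -13 − 0.4 = -13.4 dBV.

-13.4 dBV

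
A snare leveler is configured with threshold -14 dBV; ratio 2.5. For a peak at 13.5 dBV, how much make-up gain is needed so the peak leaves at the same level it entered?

16.5 dB

Overshoot 27.5 dB → 27.5/2.5 = 11 dB after compression, so the compressed level is -14 + 11 = -3 dBV.
Make-up = target − compressed = 13.5 − (-3) = 16.5 dB.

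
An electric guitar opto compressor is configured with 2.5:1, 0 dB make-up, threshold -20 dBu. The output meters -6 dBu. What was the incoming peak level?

That's 14 dB above the -20 dBu threshold.
Before 2.5:1 compression the overshoot was 14 × 2.5 = 35 dB, so input = -20 + 35 = 15 dBu.

15 dBu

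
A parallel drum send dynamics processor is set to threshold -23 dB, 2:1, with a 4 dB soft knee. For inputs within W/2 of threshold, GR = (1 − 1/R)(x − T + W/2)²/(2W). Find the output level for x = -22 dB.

x − T + W/2 = -22 − (-23) + 2 = 3.
GR = (1 − 1/2) × 3² / 8 = 0.5 × 9 / 8 = 0.5625 dB.
Output = -22 − 0.5625 = -22.5625 dB.

-22.5625 dB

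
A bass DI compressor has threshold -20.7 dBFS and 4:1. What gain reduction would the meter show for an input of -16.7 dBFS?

The signal is 4 dB above threshold.
A 4:1 ratio leaves 1 dB of that excess.
GR = overshoot in − overshoot out = 4 − 1 = 3 dB.

3 dB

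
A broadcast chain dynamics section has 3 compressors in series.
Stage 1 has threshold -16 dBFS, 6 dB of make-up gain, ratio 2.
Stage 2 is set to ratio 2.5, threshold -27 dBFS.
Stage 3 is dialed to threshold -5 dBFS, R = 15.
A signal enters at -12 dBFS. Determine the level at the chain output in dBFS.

-19.4 dBFS

Stage 1: 4 dB above -16 dBFS, reduced 2:1 to 2 dB above → -14 dBFS; +6 dB make-up → -8 dBFS.
Stage 2: 19 dB above -27 dBFS, reduced 2.5:1 to 7.6 dB above → -19.4 dBFS.
Stage 3: below threshold (-19.4 ≤ -5); passes unchanged; output -19.4 dBFS.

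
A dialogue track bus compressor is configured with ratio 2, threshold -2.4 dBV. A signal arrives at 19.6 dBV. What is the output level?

19.6 dBV sits 22 dB over threshold.
2:1 compression reduces that to 22/2 = 11 dB over.
Output = -2.4 + 11 = 8.6 dBV.

8.6 dBV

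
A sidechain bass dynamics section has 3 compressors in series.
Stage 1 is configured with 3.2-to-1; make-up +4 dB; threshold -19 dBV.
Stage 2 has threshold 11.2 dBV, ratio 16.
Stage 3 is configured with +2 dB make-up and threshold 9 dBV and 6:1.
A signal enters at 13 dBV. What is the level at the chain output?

Stage 1: 32 dB above -19 dBV, reduced 3.2:1 to 10 dB above → -9 dBV; +4 dB make-up → -5 dBV.
Stage 2: -5 dBV is at or below the 11.2 dBV threshold — no compression; output -5 dBV.
Stage 3: below threshold (-5 ≤ 9); passes unchanged; make-up brings it to -3 dBV.

-3 dBV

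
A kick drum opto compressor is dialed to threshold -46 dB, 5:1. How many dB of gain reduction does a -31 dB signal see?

The signal is 15 dB above threshold.
After 5:1 compression the overshoot becomes 15/5 = 3 dB.
Gain reduction = 15 − 3 = 12 dB.

12 dB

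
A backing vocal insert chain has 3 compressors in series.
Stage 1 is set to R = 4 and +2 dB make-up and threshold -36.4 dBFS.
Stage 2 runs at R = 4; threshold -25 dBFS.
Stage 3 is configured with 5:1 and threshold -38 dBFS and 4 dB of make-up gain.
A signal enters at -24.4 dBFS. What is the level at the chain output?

Stage 1: overshoot 12 dB → 12/4 = 3 dB → -33.4 dBFS; +2 dB make-up → -31.4 dBFS.
Stage 2: -31.4 dBFS ≤ -25 dBFS, so stage 2 doesn't engage; output -31.4 dBFS.
Stage 3: -31.4 dBFS is 6.6 dB over -38 dBFS; at 5:1 that becomes 1.32 dB over, giving -36.68 dBFS; +4 dB make-up → -32.68 dBFS.

-32.68 dBFS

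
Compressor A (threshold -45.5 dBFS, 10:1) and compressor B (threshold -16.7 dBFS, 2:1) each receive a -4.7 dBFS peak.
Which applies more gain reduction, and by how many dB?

A: 40.8 dB over, compressed to 4.08 dB over, so 36.72 dB of GR.
B: 12 dB over, compressed to 6 dB over, so 6 dB of GR.
A applies 30.72 dB more gain reduction.

A, by 30.72 dB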